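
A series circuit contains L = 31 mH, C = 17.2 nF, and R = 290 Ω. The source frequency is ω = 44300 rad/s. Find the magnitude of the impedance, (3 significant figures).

296 Ω

X_L = ωL = 1370 Ω
X_C = 1/(ωC) = 1310 Ω
Net reactance X = X_L − X_C = 60.9 Ω
Z = 290 + j60.9 Ω
|Z| = √(290² + 60.9²) = 296 Ω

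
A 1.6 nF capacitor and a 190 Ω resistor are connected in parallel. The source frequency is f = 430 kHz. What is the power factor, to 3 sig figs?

0.773

ω = 2πf = 2.702e+06 rad/s
X_C = 1/(ωC) = 231 Ω
Parallel: admittances add. Y = 1/R + jωC
Y = (0.00526 + j0.00432) S
|Y| = 0.00681 S → |Z| = 1/|Y| = 147 Ω, ∠Z = −∠Y = -39.4°
cos φ = cos(-39.4°) = 0.773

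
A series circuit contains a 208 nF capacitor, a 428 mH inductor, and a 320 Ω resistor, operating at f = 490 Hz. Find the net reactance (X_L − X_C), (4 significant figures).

-243.9 Ω

ω = 2πf = 3079 rad/s
X_L = ωL = 1318 Ω
X_C = 1/(ωC) = 1562 Ω
X = 1318 − 1562 = -243.9 Ω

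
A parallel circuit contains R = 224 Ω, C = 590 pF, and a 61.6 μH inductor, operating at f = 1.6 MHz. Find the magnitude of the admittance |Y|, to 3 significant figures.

ω = 2πf = 1.005e+07 rad/s
X_L = ωL = 619 Ω
X_C = 1/(ωC) = 169 Ω
Parallel: admittances add. Y = 1/R + 1/(jωL) + jωC
Y = (0.00446 + j0.00432) S
|Y| = 0.00621 S → |Z| = 1/|Y| = 161 Ω, ∠Z = −∠Y = -44.0°

6.21 mS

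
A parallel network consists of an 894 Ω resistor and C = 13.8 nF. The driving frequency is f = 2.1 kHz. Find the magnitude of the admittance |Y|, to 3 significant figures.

1.13 mS

ω = 2πf = 13190 rad/s
X_C = 1/(ωC) = 5490 Ω
Parallel: admittances add. Y = 1/R + jωC
Y = (0.00112 + j0.000182) S
|Y| = 0.00113 S → |Z| = 1/|Y| = 882 Ω, ∠Z = −∠Y = -9.25°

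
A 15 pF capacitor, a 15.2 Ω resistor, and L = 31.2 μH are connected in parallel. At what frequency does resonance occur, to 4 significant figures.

7.357 MHz

ω₀ = 1/√(LC) = 1/√(3.12e-05 × 1.5e-11) = 4.623e+07 rad/s
f₀ = ω₀/(2π) = 7.357 MHz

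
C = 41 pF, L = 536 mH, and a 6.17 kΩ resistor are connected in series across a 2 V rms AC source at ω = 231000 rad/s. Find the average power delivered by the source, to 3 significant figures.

X_L = ωL = 124000 Ω
X_C = 1/(ωC) = 106000 Ω
Net reactance X = X_L − X_C = 18200 Ω
Z = 6170 + j18200 Ω
|Z| = √(6170² + 18200²) = 19200 Ω
∠Z = arctan(18200/6170) = 71.3°
I = V/|Z| = 104 μA
P = VI cos φ = 2 × 0.000104 × cos(71.3°) = 66.6 μW

66.6 μW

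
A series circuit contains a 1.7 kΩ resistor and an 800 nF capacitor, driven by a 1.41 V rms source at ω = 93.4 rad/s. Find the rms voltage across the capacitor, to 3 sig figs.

1.40 V

X_C = 1/(ωC) = 13400 Ω
Z = 1700 − j13400 Ω
|Z| = √(1700² + 13400²) = 13500 Ω
I = V/|Z| = 105 μA
V_C = I·|Z_C| = 0.000105 × 13400 = 1.40 V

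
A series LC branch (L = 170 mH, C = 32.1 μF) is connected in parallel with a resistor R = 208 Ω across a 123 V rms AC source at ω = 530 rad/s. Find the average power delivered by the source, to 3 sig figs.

X_L = ωL = 90.1 Ω
X_C = 1/(ωC) = 58.8 Ω
Branch 1: Z₁ = R = 208 Ω
Branch 2 (series LC): Z₂ = j(X_L − X_C) = j31.3 Ω
Parallel: Z = Z₁Z₂/(Z₁+Z₂), |Z| = 31.0 Ω, ∠Z = 81.4°
I = V/|Z| = 3.97 A
P = VI cos φ = 123 × 3.97 × cos(81.4°) = 72.7 W

72.7 W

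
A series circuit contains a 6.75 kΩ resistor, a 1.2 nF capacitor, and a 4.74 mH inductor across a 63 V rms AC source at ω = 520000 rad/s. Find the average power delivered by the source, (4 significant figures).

578.6 mW

X_L = ωL = 2465 Ω
X_C = 1/(ωC) = 1603 Ω
Net reactance X = X_L − X_C = 862.2 Ω
Z = 6750 + j862.2 Ω
|Z| = √(6750² + 862.2²) = 6805 Ω
∠Z = arctan(862.2/6750) = 7.279°
I = V/|Z| = 9.258 mA
P = VI cos φ = 63 × 0.009258 × cos(7.279°) = 578.6 mW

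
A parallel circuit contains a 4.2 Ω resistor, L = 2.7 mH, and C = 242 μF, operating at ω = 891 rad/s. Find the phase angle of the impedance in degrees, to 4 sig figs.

40.04°

X_L = ωL = 2.406 Ω
X_C = 1/(ωC) = 4.638 Ω
Parallel: admittances add. Y = 1/R + 1/(jωL) + jωC
Y = (0.2381 − j0.2001) S
|Y| = 0.3110 S → |Z| = 1/|Y| = 3.216 Ω, ∠Z = −∠Y = 40.04°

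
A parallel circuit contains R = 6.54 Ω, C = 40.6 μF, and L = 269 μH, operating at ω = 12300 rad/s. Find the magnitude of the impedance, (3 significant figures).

4.01 Ω

X_L = ωL = 3.31 Ω
X_C = 1/(ωC) = 2.00 Ω
Parallel: admittances add. Y = 1/R + 1/(jωL) + jωC
Y = (0.153 + j0.197) S
|Y| = 0.249 S → |Z| = 1/|Y| = 4.01 Ω, ∠Z = −∠Y = -52.2°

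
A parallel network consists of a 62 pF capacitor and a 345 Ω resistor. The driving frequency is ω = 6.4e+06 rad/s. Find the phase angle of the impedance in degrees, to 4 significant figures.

X_C = 1/(ωC) = 2520 Ω
Parallel: admittances add. Y = 1/R + jωC
Y = (0.002899 + j0.0003968) S
|Y| = 0.002926 S → |Z| = 1/|Y| = 341.8 Ω, ∠Z = −∠Y = -7.795°

-7.795°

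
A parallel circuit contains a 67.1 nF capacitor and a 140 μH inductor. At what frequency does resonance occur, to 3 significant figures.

51.9 kHz

ω₀ = 1/√(LC) = 1/√(0.00014 × 6.71e-08) = 326300 rad/s
f₀ = ω₀/(2π) = 51.9 kHz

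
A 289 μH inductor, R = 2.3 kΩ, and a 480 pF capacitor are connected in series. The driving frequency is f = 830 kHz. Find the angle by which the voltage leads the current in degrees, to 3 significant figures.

ω = 2πf = 5.215e+06 rad/s
X_L = ωL = 1510 Ω
X_C = 1/(ωC) = 399 Ω
Net reactance X = X_L − X_C = 1110 Ω
Z = 2300 + j1110 Ω
|Z| = √(2300² + 1110²) = 2550 Ω
∠Z = arctan(1110/2300) = 25.7°

25.7°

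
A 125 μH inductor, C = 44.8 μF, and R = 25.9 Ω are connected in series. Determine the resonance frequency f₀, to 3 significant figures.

2.13 kHz

ω₀ = 1/√(LC) = 1/√(0.000125 × 4.48e-05) = 13360 rad/s
f₀ = ω₀/(2π) = 2.13 kHz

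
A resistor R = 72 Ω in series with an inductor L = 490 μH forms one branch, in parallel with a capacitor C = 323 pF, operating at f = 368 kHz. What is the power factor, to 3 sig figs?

ω = 2πf = 2.312e+06 rad/s
X_L = ωL = 1130 Ω
X_C = 1/(ωC) = 1340 Ω
Branch 1 (R+jX_L): Z₁ = 72.0 + j1130 Ω, |Z₁| = 1140 Ω
Branch 2 (−jX_C): Z₂ = −j1340 Ω
Parallel: Z = Z₁Z₂/(Z₁+Z₂), |Z| = 6970 Ω, ∠Z = 67.1°
cos φ = cos(67.1°) = 0.389

0.389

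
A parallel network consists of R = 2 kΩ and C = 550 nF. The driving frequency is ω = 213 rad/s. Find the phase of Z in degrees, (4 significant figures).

X_C = 1/(ωC) = 8536 Ω
Parallel: admittances add. Y = 1/R + jωC
Y = (0.0005000 + j0.0001172) S
|Y| = 0.0005135 S → |Z| = 1/|Y| = 1947 Ω, ∠Z = −∠Y = -13.19°

-13.19°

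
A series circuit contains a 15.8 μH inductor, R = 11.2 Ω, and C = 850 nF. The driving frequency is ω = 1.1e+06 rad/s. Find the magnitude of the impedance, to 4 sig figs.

X_L = ωL = 17.38 Ω
X_C = 1/(ωC) = 1.070 Ω
Net reactance X = X_L − X_C = 16.31 Ω
Z = 11.20 + j16.31 Ω
|Z| = √(11.20² + 16.31²) = 19.79 Ω

19.79 Ω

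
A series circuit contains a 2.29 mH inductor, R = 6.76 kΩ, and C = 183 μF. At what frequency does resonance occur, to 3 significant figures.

246 Hz

ω₀ = 1/√(LC) = 1/√(0.00229 × 0.000183) = 1545 rad/s
f₀ = ω₀/(2π) = 246 Hz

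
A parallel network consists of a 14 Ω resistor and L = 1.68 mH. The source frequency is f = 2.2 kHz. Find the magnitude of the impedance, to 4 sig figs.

11.99 Ω

ω = 2πf = 13820 rad/s
X_L = ωL = 23.22 Ω
Parallel: admittances add. Y = 1/R + 1/(jωL)
Y = (0.07143 − j0.04306) S
|Y| = 0.08340 S → |Z| = 1/|Y| = 11.99 Ω, ∠Z = −∠Y = 31.08°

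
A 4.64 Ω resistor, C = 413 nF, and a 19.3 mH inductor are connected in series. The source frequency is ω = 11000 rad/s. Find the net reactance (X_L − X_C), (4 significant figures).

-7.819 Ω

X_L = ωL = 212.3 Ω
X_C = 1/(ωC) = 220.1 Ω
X = 212.3 − 220.1 = -7.819 Ω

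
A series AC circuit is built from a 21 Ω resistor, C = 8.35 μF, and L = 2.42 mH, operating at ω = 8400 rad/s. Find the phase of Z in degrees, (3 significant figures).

16.1°

X_L = ωL = 20.3 Ω
X_C = 1/(ωC) = 14.3 Ω
Net reactance X = X_L − X_C = 6.07 Ω
Z = 21.0 + j6.07 Ω
|Z| = √(21.0² + 6.07²) = 21.9 Ω
∠Z = arctan(6.07/21.0) = 16.1°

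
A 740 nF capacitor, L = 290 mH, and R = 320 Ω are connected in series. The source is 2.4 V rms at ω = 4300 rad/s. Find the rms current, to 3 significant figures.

2.43 mA

X_L = ωL = 1250 Ω
X_C = 1/(ωC) = 314 Ω
Net reactance X = X_L − X_C = 933 Ω
Z = 320 + j933 Ω
|Z| = √(320² + 933²) = 986 Ω
I = V/|Z| = 2.4/986 = 2.43 mA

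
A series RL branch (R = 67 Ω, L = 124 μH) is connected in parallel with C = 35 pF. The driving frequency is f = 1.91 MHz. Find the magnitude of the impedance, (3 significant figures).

ω = 2πf = 1.2e+07 rad/s
X_L = ωL = 1490 Ω
X_C = 1/(ωC) = 2380 Ω
Branch 1 (R+jX_L): Z₁ = 67.0 + j1490 Ω, |Z₁| = 1490 Ω
Branch 2 (−jX_C): Z₂ = −j2380 Ω
Parallel: Z = Z₁Z₂/(Z₁+Z₂), |Z| = 3960 Ω, ∠Z = 83.1°

3960 Ω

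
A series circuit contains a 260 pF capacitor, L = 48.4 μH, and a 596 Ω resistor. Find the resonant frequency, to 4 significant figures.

1.419 MHz

ω₀ = 1/√(LC) = 1/√(4.84e-05 × 2.6e-10) = 8.914e+06 rad/s
f₀ = ω₀/(2π) = 1.419 MHz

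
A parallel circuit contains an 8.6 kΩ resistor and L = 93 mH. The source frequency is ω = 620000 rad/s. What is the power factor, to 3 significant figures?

0.989

X_L = ωL = 57700 Ω
Parallel: admittances add. Y = 1/R + 1/(jωL)
Y = (0.000116 − j1.73e-05) S
|Y| = 0.000118 S → |Z| = 1/|Y| = 8510 Ω, ∠Z = −∠Y = 8.48°
cos φ = cos(8.48°) = 0.989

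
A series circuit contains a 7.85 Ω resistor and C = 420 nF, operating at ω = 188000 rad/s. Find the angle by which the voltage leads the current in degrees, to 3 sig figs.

-58.2°

X_C = 1/(ωC) = 12.7 Ω
Z = 7.85 − j12.7 Ω
|Z| = √(7.85² + 12.7²) = 14.9 Ω
∠Z = arctan(-12.7/7.85) = -58.2°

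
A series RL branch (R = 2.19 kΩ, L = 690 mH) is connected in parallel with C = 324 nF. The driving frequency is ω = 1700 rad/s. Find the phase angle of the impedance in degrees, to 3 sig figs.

X_L = ωL = 1170 Ω
X_C = 1/(ωC) = 1820 Ω
Branch 1 (R+jX_L): Z₁ = 2190 + j1170 Ω, |Z₁| = 2480 Ω
Branch 2 (−jX_C): Z₂ = −j1820 Ω
Parallel: Z = Z₁Z₂/(Z₁+Z₂), |Z| = 1980 Ω, ∠Z = -45.5°

-45.5°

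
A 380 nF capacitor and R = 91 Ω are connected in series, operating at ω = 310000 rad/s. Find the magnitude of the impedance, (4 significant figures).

91.40 Ω

X_C = 1/(ωC) = 8.489 Ω
Z = 91.00 − j8.489 Ω
|Z| = √(91.00² + 8.489²) = 91.40 Ω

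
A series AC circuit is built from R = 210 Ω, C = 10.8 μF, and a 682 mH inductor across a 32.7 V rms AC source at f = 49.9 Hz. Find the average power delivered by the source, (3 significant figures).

4.43 W

ω = 2πf = 313.5 rad/s
X_L = ωL = 214 Ω
X_C = 1/(ωC) = 295 Ω
Net reactance X = X_L − X_C = -81.5 Ω
Z = 210 − j81.5 Ω
|Z| = √(210² + 81.5²) = 225 Ω
∠Z = arctan(-81.5/210) = -21.2°
I = V/|Z| = 145 mA
P = VI cos φ = 32.7 × 0.145 × cos(-21.2°) = 4.43 W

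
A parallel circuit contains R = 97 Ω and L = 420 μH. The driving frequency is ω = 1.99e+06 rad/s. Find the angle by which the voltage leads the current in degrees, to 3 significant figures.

6.62°

X_L = ωL = 836 Ω
Parallel: admittances add. Y = 1/R + 1/(jωL)
Y = (0.0103 − j0.00120) S
|Y| = 0.0104 S → |Z| = 1/|Y| = 96.4 Ω, ∠Z = −∠Y = 6.62°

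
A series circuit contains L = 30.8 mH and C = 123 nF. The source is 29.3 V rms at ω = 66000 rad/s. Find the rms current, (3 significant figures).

15.3 mA

X_L = ωL = 2030 Ω
X_C = 1/(ωC) = 123 Ω
Net reactance X = X_L − X_C = 1910 Ω
Z = j1910 Ω
|Z| = √(0² + 1910²) = 1910 Ω
I = V/|Z| = 29.3/1910 = 15.3 mA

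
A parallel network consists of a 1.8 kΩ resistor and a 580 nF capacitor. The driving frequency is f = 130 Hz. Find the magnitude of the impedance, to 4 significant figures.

1370 Ω

ω = 2πf = 816.8 rad/s
X_C = 1/(ωC) = 2111 Ω
Parallel: admittances add. Y = 1/R + jωC
Y = (0.0005556 + j0.0004738) S
|Y| = 0.0007301 S → |Z| = 1/|Y| = 1370 Ω, ∠Z = −∠Y = -40.46°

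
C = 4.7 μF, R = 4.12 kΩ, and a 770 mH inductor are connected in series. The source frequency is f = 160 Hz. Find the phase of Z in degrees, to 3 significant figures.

ω = 2πf = 1005 rad/s
X_L = ωL = 774 Ω
X_C = 1/(ωC) = 212 Ω
Net reactance X = X_L − X_C = 562 Ω
Z = 4120 + j562 Ω
|Z| = √(4120² + 562²) = 4160 Ω
∠Z = arctan(562/4120) = 7.77°

7.77°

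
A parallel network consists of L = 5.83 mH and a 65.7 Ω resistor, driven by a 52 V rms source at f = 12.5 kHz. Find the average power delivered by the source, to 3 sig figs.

ω = 2πf = 78540 rad/s
X_L = ωL = 458 Ω
Parallel: admittances add. Y = 1/R + 1/(jωL)
Y = (0.0152 − j0.00218) S
|Y| = 0.0154 S → |Z| = 1/|Y| = 65.0 Ω, ∠Z = −∠Y = 8.17°
I = V/|Z| = 800 mA
P = VI cos φ = 52 × 0.800 × cos(8.17°) = 41.2 W

41.2 W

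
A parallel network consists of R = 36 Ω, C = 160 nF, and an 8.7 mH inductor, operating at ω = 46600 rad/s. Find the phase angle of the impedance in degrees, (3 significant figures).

X_L = ωL = 405 Ω
X_C = 1/(ωC) = 134 Ω
Parallel: admittances add. Y = 1/R + 1/(jωL) + jωC
Y = (0.0278 + j0.00499) S
|Y| = 0.0282 S → |Z| = 1/|Y| = 35.4 Ω, ∠Z = −∠Y = -10.2°

-10.2°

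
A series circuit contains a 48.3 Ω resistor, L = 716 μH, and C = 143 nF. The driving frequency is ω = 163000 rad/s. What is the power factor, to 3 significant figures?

X_L = ωL = 117 Ω
X_C = 1/(ωC) = 42.9 Ω
Net reactance X = X_L − X_C = 73.8 Ω
Z = 48.3 + j73.8 Ω
|Z| = √(48.3² + 73.8²) = 88.2 Ω
∠Z = arctan(73.8/48.3) = 56.8°
cos φ = cos(56.8°) = 0.548

0.548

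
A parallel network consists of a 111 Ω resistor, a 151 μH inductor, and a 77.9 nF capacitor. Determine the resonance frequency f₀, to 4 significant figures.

ω₀ = 1/√(LC) = 1/√(0.000151 × 7.79e-08) = 291600 rad/s
f₀ = ω₀/(2π) = 46.40 kHz

46.40 kHz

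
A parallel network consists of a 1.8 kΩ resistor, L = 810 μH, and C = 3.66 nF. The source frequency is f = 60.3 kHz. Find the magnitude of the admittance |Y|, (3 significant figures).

1.95 mS

ω = 2πf = 378900 rad/s
X_L = ωL = 307 Ω
X_C = 1/(ωC) = 721 Ω
Parallel: admittances add. Y = 1/R + 1/(jωL) + jωC
Y = (0.000556 − j0.00187) S
|Y| = 0.00195 S → |Z| = 1/|Y| = 512 Ω, ∠Z = −∠Y = 73.5°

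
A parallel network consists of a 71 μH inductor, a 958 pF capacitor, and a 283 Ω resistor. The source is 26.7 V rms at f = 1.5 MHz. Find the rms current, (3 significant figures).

222 mA

ω = 2πf = 9.425e+06 rad/s
X_L = ωL = 669 Ω
X_C = 1/(ωC) = 111 Ω
Parallel: admittances add. Y = 1/R + 1/(jωL) + jωC
Y = (0.00353 + j0.00753) S
|Y| = 0.00832 S → |Z| = 1/|Y| = 120 Ω, ∠Z = −∠Y = -64.9°
I = V/|Z| = 26.7/120 = 222 mA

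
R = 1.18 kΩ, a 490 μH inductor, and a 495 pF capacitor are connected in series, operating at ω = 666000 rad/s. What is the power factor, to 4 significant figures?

0.3996

X_L = ωL = 326.3 Ω
X_C = 1/(ωC) = 3033 Ω
Net reactance X = X_L − X_C = -2707 Ω
Z = 1180 − j2707 Ω
|Z| = √(1180² + 2707²) = 2953 Ω
∠Z = arctan(-2707/1180) = -66.45°
cos φ = cos(-66.45°) = 0.3996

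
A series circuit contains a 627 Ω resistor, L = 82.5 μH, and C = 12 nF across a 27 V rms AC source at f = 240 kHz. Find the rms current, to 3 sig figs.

42.8 mA

ω = 2πf = 1.508e+06 rad/s
X_L = ωL = 124 Ω
X_C = 1/(ωC) = 55.3 Ω
Net reactance X = X_L − X_C = 69.1 Ω
Z = 627 + j69.1 Ω
|Z| = √(627² + 69.1²) = 631 Ω
I = V/|Z| = 27/631 = 42.8 mA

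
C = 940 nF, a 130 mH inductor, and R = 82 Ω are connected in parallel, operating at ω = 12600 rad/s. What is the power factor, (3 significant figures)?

X_L = ωL = 1640 Ω
X_C = 1/(ωC) = 84.4 Ω
Parallel: admittances add. Y = 1/R + 1/(jωL) + jωC
Y = (0.0122 + j0.0112) S
|Y| = 0.0166 S → |Z| = 1/|Y| = 60.3 Ω, ∠Z = −∠Y = -42.6°
cos φ = cos(-42.6°) = 0.736

0.736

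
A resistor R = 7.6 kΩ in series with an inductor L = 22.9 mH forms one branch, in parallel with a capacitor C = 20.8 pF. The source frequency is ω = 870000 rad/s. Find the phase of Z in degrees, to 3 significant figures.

X_L = ωL = 19900 Ω
X_C = 1/(ωC) = 55300 Ω
Branch 1 (R+jX_L): Z₁ = 7600 + j19900 Ω, |Z₁| = 21300 Ω
Branch 2 (−jX_C): Z₂ = −j55300 Ω
Parallel: Z = Z₁Z₂/(Z₁+Z₂), |Z| = 32600 Ω, ∠Z = 57.0°

57.0°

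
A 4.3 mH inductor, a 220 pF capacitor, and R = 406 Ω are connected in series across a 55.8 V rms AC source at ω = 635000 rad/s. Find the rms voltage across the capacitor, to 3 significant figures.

X_L = ωL = 2730 Ω
X_C = 1/(ωC) = 7160 Ω
Net reactance X = X_L − X_C = -4430 Ω
Z = 406 − j4430 Ω
|Z| = √(406² + 4430²) = 4450 Ω
I = V/|Z| = 12.5 mA
V_C = I·|Z_C| = 0.0125 × 7160 = 89.8 V

89.8 V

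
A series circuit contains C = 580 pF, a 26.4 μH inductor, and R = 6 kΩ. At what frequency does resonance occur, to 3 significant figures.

1.29 MHz

ω₀ = 1/√(LC) = 1/√(2.64e-05 × 5.8e-10) = 8.081e+06 rad/s
f₀ = ω₀/(2π) = 1.29 MHz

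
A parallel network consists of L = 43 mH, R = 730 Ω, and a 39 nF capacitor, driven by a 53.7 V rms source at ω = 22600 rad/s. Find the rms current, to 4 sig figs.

X_L = ωL = 971.8 Ω
X_C = 1/(ωC) = 1135 Ω
Parallel: admittances add. Y = 1/R + 1/(jωL) + jωC
Y = (0.001370 − j0.0001476) S
|Y| = 0.001378 S → |Z| = 1/|Y| = 725.8 Ω, ∠Z = −∠Y = 6.151°
I = V/|Z| = 53.7/725.8 = 73.99 mA

73.99 mA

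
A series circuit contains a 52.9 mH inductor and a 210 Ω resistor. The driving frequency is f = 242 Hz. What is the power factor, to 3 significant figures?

0.934

ω = 2πf = 1521 rad/s
X_L = ωL = 80.4 Ω
Z = 210 + j80.4 Ω
|Z| = √(210² + 80.4²) = 225 Ω
∠Z = arctan(80.4/210) = 21.0°
cos φ = cos(21.0°) = 0.934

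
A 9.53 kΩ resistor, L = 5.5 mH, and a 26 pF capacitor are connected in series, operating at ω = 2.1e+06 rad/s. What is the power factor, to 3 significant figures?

X_L = ωL = 11600 Ω
X_C = 1/(ωC) = 18300 Ω
Net reactance X = X_L − X_C = -6770 Ω
Z = 9530 − j6770 Ω
|Z| = √(9530² + 6770²) = 11700 Ω
∠Z = arctan(-6770/9530) = -35.4°
cos φ = cos(-35.4°) = 0.815

0.815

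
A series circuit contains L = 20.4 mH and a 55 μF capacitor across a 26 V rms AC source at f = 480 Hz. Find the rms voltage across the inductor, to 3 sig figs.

28.8 V

ω = 2πf = 3016 rad/s
X_L = ωL = 61.5 Ω
X_C = 1/(ωC) = 6.03 Ω
Net reactance X = X_L − X_C = 55.5 Ω
Z = j55.5 Ω
|Z| = √(0² + 55.5²) = 55.5 Ω
I = V/|Z| = 468 mA
V_L = I·|Z_L| = 0.468 × 61.5 = 28.8 V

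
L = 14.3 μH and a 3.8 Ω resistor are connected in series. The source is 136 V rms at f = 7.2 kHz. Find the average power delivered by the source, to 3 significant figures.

ω = 2πf = 45240 rad/s
X_L = ωL = 0.647 Ω
Z = 3.80 + j0.647 Ω
|Z| = √(3.80² + 0.647²) = 3.85 Ω
∠Z = arctan(0.647/3.80) = 9.66°
I = V/|Z| = 35.3 A
P = VI cos φ = 136 × 35.3 × cos(9.66°) = 4.73 kW

4.73 kW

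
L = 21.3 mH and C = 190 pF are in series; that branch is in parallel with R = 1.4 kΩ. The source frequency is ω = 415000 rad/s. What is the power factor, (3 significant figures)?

X_L = ωL = 8840 Ω
X_C = 1/(ωC) = 12700 Ω
Branch 1: Z₁ = R = 1400 Ω
Branch 2 (series LC): Z₂ = j(X_L − X_C) = −j3840 Ω
Parallel: Z = Z₁Z₂/(Z₁+Z₂), |Z| = 1320 Ω, ∠Z = -20.0°
cos φ = cos(-20.0°) = 0.940

0.940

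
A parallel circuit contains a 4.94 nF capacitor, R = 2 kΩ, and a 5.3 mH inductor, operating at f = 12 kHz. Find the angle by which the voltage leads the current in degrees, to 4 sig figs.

76.79°

ω = 2πf = 75400 rad/s
X_L = ωL = 399.6 Ω
X_C = 1/(ωC) = 2685 Ω
Parallel: admittances add. Y = 1/R + 1/(jωL) + jωC
Y = (0.0005000 − j0.002130) S
|Y| = 0.002188 S → |Z| = 1/|Y| = 457.1 Ω, ∠Z = −∠Y = 76.79°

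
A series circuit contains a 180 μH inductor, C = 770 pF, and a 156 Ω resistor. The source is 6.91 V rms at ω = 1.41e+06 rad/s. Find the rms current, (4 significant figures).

10.08 mA

X_L = ωL = 253.8 Ω
X_C = 1/(ωC) = 921.1 Ω
Net reactance X = X_L − X_C = -667.3 Ω
Z = 156.0 − j667.3 Ω
|Z| = √(156.0² + 667.3²) = 685.3 Ω
I = V/|Z| = 6.91/685.3 = 10.08 mA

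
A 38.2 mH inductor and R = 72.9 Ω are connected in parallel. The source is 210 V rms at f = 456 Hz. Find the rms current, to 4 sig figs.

ω = 2πf = 2865 rad/s
X_L = ωL = 109.4 Ω
Parallel: admittances add. Y = 1/R + 1/(jωL)
Y = (0.01372 − j0.009137) S
|Y| = 0.01648 S → |Z| = 1/|Y| = 60.67 Ω, ∠Z = −∠Y = 33.67°
I = V/|Z| = 210/60.67 = 3.461 A

3.461 A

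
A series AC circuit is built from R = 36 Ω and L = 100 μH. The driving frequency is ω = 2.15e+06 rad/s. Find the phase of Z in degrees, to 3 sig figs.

X_L = ωL = 215 Ω
Z = 36.0 + j215 Ω
|Z| = √(36.0² + 215²) = 218 Ω
∠Z = arctan(215/36.0) = 80.5°

80.5°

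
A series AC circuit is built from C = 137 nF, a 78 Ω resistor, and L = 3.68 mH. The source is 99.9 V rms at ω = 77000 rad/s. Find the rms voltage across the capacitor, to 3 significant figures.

X_L = ωL = 283 Ω
X_C = 1/(ωC) = 94.8 Ω
Net reactance X = X_L − X_C = 189 Ω
Z = 78.0 + j189 Ω
|Z| = √(78.0² + 189²) = 204 Ω
I = V/|Z| = 490 mA
V_C = I·|Z_C| = 0.490 × 94.8 = 46.4 V

46.4 V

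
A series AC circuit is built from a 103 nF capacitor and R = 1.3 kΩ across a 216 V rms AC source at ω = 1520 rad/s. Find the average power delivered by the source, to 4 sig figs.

1.428 W

X_C = 1/(ωC) = 6387 Ω
Z = 1300 − j6387 Ω
|Z| = √(1300² + 6387²) = 6518 Ω
∠Z = arctan(-6387/1300) = -78.50°
I = V/|Z| = 33.14 mA
P = VI cos φ = 216 × 0.03314 × cos(-78.50°) = 1.428 W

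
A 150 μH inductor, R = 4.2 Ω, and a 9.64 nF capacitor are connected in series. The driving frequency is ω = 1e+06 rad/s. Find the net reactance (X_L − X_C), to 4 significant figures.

46.27 Ω

X_L = ωL = 150.0 Ω
X_C = 1/(ωC) = 103.7 Ω
X = 150.0 − 103.7 = 46.27 Ω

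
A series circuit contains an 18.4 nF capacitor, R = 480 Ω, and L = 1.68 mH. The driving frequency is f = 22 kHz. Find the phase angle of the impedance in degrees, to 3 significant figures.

-18.5°

ω = 2πf = 138200 rad/s
X_L = ωL = 232 Ω
X_C = 1/(ωC) = 393 Ω
Net reactance X = X_L − X_C = -161 Ω
Z = 480 − j161 Ω
|Z| = √(480² + 161²) = 506 Ω
∠Z = arctan(-161/480) = -18.5°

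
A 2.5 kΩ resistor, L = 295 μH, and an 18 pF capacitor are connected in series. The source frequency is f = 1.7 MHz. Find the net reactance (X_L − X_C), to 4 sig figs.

ω = 2πf = 1.068e+07 rad/s
X_L = ωL = 3151 Ω
X_C = 1/(ωC) = 5201 Ω
X = 3151 − 5201 = -2050 Ω

-2050 Ω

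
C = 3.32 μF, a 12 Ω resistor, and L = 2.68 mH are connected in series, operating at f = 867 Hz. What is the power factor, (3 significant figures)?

ω = 2πf = 5448 rad/s
X_L = ωL = 14.6 Ω
X_C = 1/(ωC) = 55.3 Ω
Net reactance X = X_L − X_C = -40.7 Ω
Z = 12.0 − j40.7 Ω
|Z| = √(12.0² + 40.7²) = 42.4 Ω
∠Z = arctan(-40.7/12.0) = -73.6°
cos φ = cos(-73.6°) = 0.283

0.283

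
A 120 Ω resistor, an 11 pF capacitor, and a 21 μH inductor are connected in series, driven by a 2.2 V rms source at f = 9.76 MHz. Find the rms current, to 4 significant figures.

ω = 2πf = 6.132e+07 rad/s
X_L = ωL = 1288 Ω
X_C = 1/(ωC) = 1482 Ω
Net reactance X = X_L − X_C = -194.6 Ω
Z = 120.0 − j194.6 Ω
|Z| = √(120.0² + 194.6²) = 228.7 Ω
I = V/|Z| = 2.2/228.7 = 9.621 mA

9.621 mA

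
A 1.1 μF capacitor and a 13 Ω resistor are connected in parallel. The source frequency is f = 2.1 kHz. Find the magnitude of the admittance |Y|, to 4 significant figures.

ω = 2πf = 13190 rad/s
X_C = 1/(ωC) = 68.90 Ω
Parallel: admittances add. Y = 1/R + jωC
Y = (0.07692 + j0.01451) S
|Y| = 0.07828 S → |Z| = 1/|Y| = 12.77 Ω, ∠Z = −∠Y = -10.69°

78.28 mS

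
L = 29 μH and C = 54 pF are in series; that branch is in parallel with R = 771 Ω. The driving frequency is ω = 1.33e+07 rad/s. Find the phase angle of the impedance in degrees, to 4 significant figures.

-37.45°

X_L = ωL = 385.7 Ω
X_C = 1/(ωC) = 1392 Ω
Branch 1: Z₁ = R = 771.0 Ω
Branch 2 (series LC): Z₂ = j(X_L − X_C) = −j1007 Ω
Parallel: Z = Z₁Z₂/(Z₁+Z₂), |Z| = 612.1 Ω, ∠Z = -37.45°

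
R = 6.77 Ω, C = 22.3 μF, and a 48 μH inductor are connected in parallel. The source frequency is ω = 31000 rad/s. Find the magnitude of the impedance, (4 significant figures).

6.713 Ω

X_L = ωL = 1.488 Ω
X_C = 1/(ωC) = 1.447 Ω
Parallel: admittances add. Y = 1/R + 1/(jωL) + jωC
Y = (0.1477 + j0.01926) S
|Y| = 0.1490 S → |Z| = 1/|Y| = 6.713 Ω, ∠Z = −∠Y = -7.428°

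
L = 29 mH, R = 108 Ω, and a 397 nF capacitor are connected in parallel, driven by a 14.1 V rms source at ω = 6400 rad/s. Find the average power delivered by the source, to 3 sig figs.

1.84 W

X_L = ωL = 186 Ω
X_C = 1/(ωC) = 394 Ω
Parallel: admittances add. Y = 1/R + 1/(jωL) + jωC
Y = (0.00926 − j0.00285) S
|Y| = 0.00969 S → |Z| = 1/|Y| = 103 Ω, ∠Z = −∠Y = 17.1°
I = V/|Z| = 137 mA
P = VI cos φ = 14.1 × 0.137 × cos(17.1°) = 1.84 W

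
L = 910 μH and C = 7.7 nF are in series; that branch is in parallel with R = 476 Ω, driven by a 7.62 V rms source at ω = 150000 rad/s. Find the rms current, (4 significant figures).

X_L = ωL = 136.5 Ω
X_C = 1/(ωC) = 865.8 Ω
Branch 1: Z₁ = R = 476.0 Ω
Branch 2 (series LC): Z₂ = j(X_L − X_C) = −j729.3 Ω
Parallel: Z = Z₁Z₂/(Z₁+Z₂), |Z| = 398.6 Ω, ∠Z = -33.13°
I = V/|Z| = 7.62/398.6 = 19.12 mA

19.12 mA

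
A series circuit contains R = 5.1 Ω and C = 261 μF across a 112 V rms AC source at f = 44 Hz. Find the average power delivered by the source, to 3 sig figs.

ω = 2πf = 276.5 rad/s
X_C = 1/(ωC) = 13.9 Ω
Z = 5.10 − j13.9 Ω
|Z| = √(5.10² + 13.9²) = 14.8 Ω
∠Z = arctan(-13.9/5.10) = -69.8°
I = V/|Z| = 7.58 A
P = VI cos φ = 112 × 7.58 × cos(-69.8°) = 293 W

293 W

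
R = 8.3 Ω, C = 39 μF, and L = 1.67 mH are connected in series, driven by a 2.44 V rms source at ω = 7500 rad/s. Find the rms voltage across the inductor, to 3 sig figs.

X_L = ωL = 12.5 Ω
X_C = 1/(ωC) = 3.42 Ω
Net reactance X = X_L − X_C = 9.11 Ω
Z = 8.30 + j9.11 Ω
|Z| = √(8.30² + 9.11²) = 12.3 Ω
I = V/|Z| = 198 mA
V_L = I·|Z_L| = 0.198 × 12.5 = 2.48 V

2.48 V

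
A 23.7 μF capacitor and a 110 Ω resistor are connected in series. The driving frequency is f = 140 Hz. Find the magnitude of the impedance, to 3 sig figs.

120 Ω

ω = 2πf = 879.6 rad/s
X_C = 1/(ωC) = 48.0 Ω
Z = 110 − j48.0 Ω
|Z| = √(110² + 48.0²) = 120 Ω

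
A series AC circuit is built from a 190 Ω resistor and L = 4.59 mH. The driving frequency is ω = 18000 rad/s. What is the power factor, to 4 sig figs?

0.9171

X_L = ωL = 82.62 Ω
Z = 190.0 + j82.62 Ω
|Z| = √(190.0² + 82.62²) = 207.2 Ω
∠Z = arctan(82.62/190.0) = 23.50°
cos φ = cos(23.50°) = 0.9171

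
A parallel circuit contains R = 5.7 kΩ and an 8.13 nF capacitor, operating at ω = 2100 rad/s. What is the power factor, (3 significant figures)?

0.995

X_C = 1/(ωC) = 58600 Ω
Parallel: admittances add. Y = 1/R + jωC
Y = (0.000175 + j1.71e-05) S
|Y| = 0.000176 S → |Z| = 1/|Y| = 5670 Ω, ∠Z = −∠Y = -5.56°
cos φ = cos(-5.56°) = 0.995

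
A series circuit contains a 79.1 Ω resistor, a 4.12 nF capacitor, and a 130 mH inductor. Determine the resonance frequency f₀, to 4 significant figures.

ω₀ = 1/√(LC) = 1/√(0.13 × 4.12e-09) = 43210 rad/s
f₀ = ω₀/(2π) = 6.877 kHz

6.877 kHz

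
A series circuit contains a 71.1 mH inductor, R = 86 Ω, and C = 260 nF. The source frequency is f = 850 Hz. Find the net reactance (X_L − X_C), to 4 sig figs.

-340.4 Ω

ω = 2πf = 5341 rad/s
X_L = ωL = 379.7 Ω
X_C = 1/(ωC) = 720.2 Ω
X = 379.7 − 720.2 = -340.4 Ω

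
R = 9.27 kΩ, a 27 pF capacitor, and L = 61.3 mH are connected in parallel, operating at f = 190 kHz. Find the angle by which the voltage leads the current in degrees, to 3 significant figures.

-9.77°

ω = 2πf = 1.194e+06 rad/s
X_L = ωL = 73200 Ω
X_C = 1/(ωC) = 31000 Ω
Parallel: admittances add. Y = 1/R + 1/(jωL) + jωC
Y = (0.000108 + j1.86e-05) S
|Y| = 0.000109 S → |Z| = 1/|Y| = 9140 Ω, ∠Z = −∠Y = -9.77°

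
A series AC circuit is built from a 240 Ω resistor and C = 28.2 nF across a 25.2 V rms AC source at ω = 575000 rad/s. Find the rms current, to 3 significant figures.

X_C = 1/(ωC) = 61.7 Ω
Z = 240 − j61.7 Ω
|Z| = √(240² + 61.7²) = 248 Ω
I = V/|Z| = 25.2/248 = 102 mA

102 mA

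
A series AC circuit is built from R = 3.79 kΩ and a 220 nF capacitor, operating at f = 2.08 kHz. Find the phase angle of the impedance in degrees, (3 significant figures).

ω = 2πf = 13070 rad/s
X_C = 1/(ωC) = 348 Ω
Z = 3790 − j348 Ω
|Z| = √(3790² + 348²) = 3810 Ω
∠Z = arctan(-348/3790) = -5.24°

-5.24°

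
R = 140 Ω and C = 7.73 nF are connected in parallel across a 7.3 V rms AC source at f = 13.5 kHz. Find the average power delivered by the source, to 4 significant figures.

380.6 mW

ω = 2πf = 84820 rad/s
X_C = 1/(ωC) = 1525 Ω
Parallel: admittances add. Y = 1/R + jωC
Y = (0.007143 + j0.0006557) S
|Y| = 0.007173 S → |Z| = 1/|Y| = 139.4 Ω, ∠Z = −∠Y = -5.245°
I = V/|Z| = 52.36 mA
P = VI cos φ = 7.3 × 0.05236 × cos(-5.245°) = 380.6 mW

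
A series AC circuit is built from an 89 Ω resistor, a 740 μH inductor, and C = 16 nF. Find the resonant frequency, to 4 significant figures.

ω₀ = 1/√(LC) = 1/√(0.00074 × 1.6e-08) = 290600 rad/s
f₀ = ω₀/(2π) = 46.25 kHz

46.25 kHz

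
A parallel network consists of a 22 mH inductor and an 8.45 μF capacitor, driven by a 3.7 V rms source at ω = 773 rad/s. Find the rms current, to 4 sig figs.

X_L = ωL = 17.01 Ω
X_C = 1/(ωC) = 153.1 Ω
Parallel: admittances add. Y = 1/(jωL) + jωC
Y = (0 − j0.05227) S
|Y| = 0.05227 S → |Z| = 1/|Y| = 19.13 Ω, ∠Z = −∠Y = 90.00°
I = V/|Z| = 3.7/19.13 = 193.4 mA

193.4 mA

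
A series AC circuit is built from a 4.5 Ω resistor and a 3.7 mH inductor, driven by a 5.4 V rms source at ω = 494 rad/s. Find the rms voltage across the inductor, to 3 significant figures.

X_L = ωL = 1.83 Ω
Z = 4.50 + j1.83 Ω
|Z| = √(4.50² + 1.83²) = 4.86 Ω
I = V/|Z| = 1.11 A
V_L = I·|Z_L| = 1.11 × 1.83 = 2.03 V

2.03 V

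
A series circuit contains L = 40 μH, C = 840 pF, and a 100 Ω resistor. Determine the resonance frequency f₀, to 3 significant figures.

868 kHz

ω₀ = 1/√(LC) = 1/√(4e-05 × 8.4e-10) = 5.455e+06 rad/s
f₀ = ω₀/(2π) = 868 kHz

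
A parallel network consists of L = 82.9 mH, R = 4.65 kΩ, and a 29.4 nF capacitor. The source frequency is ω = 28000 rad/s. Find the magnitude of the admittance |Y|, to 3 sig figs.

447 μS

X_L = ωL = 2320 Ω
X_C = 1/(ωC) = 1210 Ω
Parallel: admittances add. Y = 1/R + 1/(jωL) + jωC
Y = (0.000215 + j0.000392) S
|Y| = 0.000447 S → |Z| = 1/|Y| = 2230 Ω, ∠Z = −∠Y = -61.3°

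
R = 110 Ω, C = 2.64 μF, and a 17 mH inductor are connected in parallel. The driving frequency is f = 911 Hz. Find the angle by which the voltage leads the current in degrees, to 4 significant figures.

-28.00°

ω = 2πf = 5724 rad/s
X_L = ωL = 97.31 Ω
X_C = 1/(ωC) = 66.18 Ω
Parallel: admittances add. Y = 1/R + 1/(jωL) + jωC
Y = (0.009091 + j0.004835) S
|Y| = 0.01030 S → |Z| = 1/|Y| = 97.12 Ω, ∠Z = −∠Y = -28.00°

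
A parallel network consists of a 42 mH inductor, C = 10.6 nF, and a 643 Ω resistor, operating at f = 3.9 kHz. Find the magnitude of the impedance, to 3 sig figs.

585 Ω

ω = 2πf = 24500 rad/s
X_L = ωL = 1030 Ω
X_C = 1/(ωC) = 3850 Ω
Parallel: admittances add. Y = 1/R + 1/(jωL) + jωC
Y = (0.00156 − j0.000712) S
|Y| = 0.00171 S → |Z| = 1/|Y| = 585 Ω, ∠Z = −∠Y = 24.6°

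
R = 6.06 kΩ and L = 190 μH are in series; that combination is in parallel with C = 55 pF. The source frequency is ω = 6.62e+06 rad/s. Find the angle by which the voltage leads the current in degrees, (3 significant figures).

-64.5°

X_L = ωL = 1260 Ω
X_C = 1/(ωC) = 2750 Ω
Branch 1 (R+jX_L): Z₁ = 6060 + j1260 Ω, |Z₁| = 6190 Ω
Branch 2 (−jX_C): Z₂ = −j2750 Ω
Parallel: Z = Z₁Z₂/(Z₁+Z₂), |Z| = 2720 Ω, ∠Z = -64.5°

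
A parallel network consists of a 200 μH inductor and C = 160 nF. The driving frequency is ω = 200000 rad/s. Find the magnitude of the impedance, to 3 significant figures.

X_L = ωL = 40.0 Ω
X_C = 1/(ωC) = 31.2 Ω
Parallel: admittances add. Y = 1/(jωL) + jωC
Y = (0 + j0.00700) S
|Y| = 0.00700 S → |Z| = 1/|Y| = 143 Ω, ∠Z = −∠Y = -90.0°

143 Ω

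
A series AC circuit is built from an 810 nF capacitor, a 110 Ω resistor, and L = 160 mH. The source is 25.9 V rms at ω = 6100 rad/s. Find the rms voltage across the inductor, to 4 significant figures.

X_L = ωL = 976.0 Ω
X_C = 1/(ωC) = 202.4 Ω
Net reactance X = X_L − X_C = 773.6 Ω
Z = 110.0 + j773.6 Ω
|Z| = √(110.0² + 773.6²) = 781.4 Ω
I = V/|Z| = 33.15 mA
V_L = I·|Z_L| = 0.03315 × 976.0 = 32.35 V

32.35 V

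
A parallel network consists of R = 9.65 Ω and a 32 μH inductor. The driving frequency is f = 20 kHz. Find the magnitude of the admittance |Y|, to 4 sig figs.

ω = 2πf = 125700 rad/s
X_L = ωL = 4.021 Ω
Parallel: admittances add. Y = 1/R + 1/(jωL)
Y = (0.1036 − j0.2487) S
|Y| = 0.2694 S → |Z| = 1/|Y| = 3.712 Ω, ∠Z = −∠Y = 67.38°

269.4 mS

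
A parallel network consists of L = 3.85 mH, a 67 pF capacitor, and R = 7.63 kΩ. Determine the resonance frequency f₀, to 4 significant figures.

313.4 kHz

ω₀ = 1/√(LC) = 1/√(0.00385 × 6.7e-11) = 1.969e+06 rad/s
f₀ = ω₀/(2π) = 313.4 kHz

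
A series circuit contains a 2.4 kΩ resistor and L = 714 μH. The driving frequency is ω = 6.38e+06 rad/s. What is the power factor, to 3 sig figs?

X_L = ωL = 4560 Ω
Z = 2400 + j4560 Ω
|Z| = √(2400² + 4560²) = 5150 Ω
∠Z = arctan(4560/2400) = 62.2°
cos φ = cos(62.2°) = 0.466

0.466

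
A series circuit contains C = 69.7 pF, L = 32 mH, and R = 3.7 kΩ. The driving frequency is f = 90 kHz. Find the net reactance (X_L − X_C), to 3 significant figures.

ω = 2πf = 565500 rad/s
X_L = ωL = 18100 Ω
X_C = 1/(ωC) = 25400 Ω
X = 18100 − 25400 = -7280 Ω

-7280 Ω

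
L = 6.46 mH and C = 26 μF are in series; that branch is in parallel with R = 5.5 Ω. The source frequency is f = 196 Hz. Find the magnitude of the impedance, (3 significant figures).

ω = 2πf = 1232 rad/s
X_L = ωL = 7.96 Ω
X_C = 1/(ωC) = 31.2 Ω
Branch 1: Z₁ = R = 5.50 Ω
Branch 2 (series LC): Z₂ = j(X_L − X_C) = −j23.3 Ω
Parallel: Z = Z₁Z₂/(Z₁+Z₂), |Z| = 5.35 Ω, ∠Z = -13.3°

5.35 Ω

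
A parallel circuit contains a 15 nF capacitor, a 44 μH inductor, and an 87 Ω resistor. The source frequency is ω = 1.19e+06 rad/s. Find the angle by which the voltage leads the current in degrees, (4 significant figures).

6.199°

X_L = ωL = 52.36 Ω
X_C = 1/(ωC) = 56.02 Ω
Parallel: admittances add. Y = 1/R + 1/(jωL) + jωC
Y = (0.01149 − j0.001249) S
|Y| = 0.01156 S → |Z| = 1/|Y| = 86.49 Ω, ∠Z = −∠Y = 6.199°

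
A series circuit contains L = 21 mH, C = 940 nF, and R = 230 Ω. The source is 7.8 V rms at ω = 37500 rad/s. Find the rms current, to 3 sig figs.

X_L = ωL = 788 Ω
X_C = 1/(ωC) = 28.4 Ω
Net reactance X = X_L − X_C = 759 Ω
Z = 230 + j759 Ω
|Z| = √(230² + 759²) = 793 Ω
I = V/|Z| = 7.8/793 = 9.83 mA

9.83 mA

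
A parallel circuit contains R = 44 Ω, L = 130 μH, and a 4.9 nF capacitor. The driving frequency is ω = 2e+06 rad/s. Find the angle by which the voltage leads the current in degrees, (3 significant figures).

X_L = ωL = 260 Ω
X_C = 1/(ωC) = 102 Ω
Parallel: admittances add. Y = 1/R + 1/(jωL) + jωC
Y = (0.0227 + j0.00595) S
|Y| = 0.0235 S → |Z| = 1/|Y| = 42.6 Ω, ∠Z = −∠Y = -14.7°

-14.7°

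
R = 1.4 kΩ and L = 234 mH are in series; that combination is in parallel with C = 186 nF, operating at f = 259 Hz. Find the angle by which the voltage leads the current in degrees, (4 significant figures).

ω = 2πf = 1627 rad/s
X_L = ωL = 380.8 Ω
X_C = 1/(ωC) = 3304 Ω
Branch 1 (R+jX_L): Z₁ = 1400 + j380.8 Ω, |Z₁| = 1451 Ω
Branch 2 (−jX_C): Z₂ = −j3304 Ω
Parallel: Z = Z₁Z₂/(Z₁+Z₂), |Z| = 1479 Ω, ∠Z = -10.38°

-10.38°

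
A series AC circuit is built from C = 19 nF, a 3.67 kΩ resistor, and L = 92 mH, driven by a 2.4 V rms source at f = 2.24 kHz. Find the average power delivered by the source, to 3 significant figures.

ω = 2πf = 14070 rad/s
X_L = ωL = 1290 Ω
X_C = 1/(ωC) = 3740 Ω
Net reactance X = X_L − X_C = -2440 Ω
Z = 3670 − j2440 Ω
|Z| = √(3670² + 2440²) = 4410 Ω
∠Z = arctan(-2440/3670) = -33.7°
I = V/|Z| = 544 μA
P = VI cos φ = 2.4 × 0.000544 × cos(-33.7°) = 1.09 mW

1.09 mW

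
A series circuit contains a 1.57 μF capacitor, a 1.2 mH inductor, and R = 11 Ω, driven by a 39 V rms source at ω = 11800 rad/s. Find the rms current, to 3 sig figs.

X_L = ωL = 14.2 Ω
X_C = 1/(ωC) = 54.0 Ω
Net reactance X = X_L − X_C = -39.8 Ω
Z = 11.0 − j39.8 Ω
|Z| = √(11.0² + 39.8²) = 41.3 Ω
I = V/|Z| = 39/41.3 = 944 mA

944 mA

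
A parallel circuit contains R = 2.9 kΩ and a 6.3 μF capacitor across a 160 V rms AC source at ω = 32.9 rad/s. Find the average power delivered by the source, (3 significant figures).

8.83 W

X_C = 1/(ωC) = 4820 Ω
Parallel: admittances add. Y = 1/R + jωC
Y = (0.000345 + j0.000207) S
|Y| = 0.000402 S → |Z| = 1/|Y| = 2490 Ω, ∠Z = −∠Y = -31.0°
I = V/|Z| = 64.4 mA
P = VI cos φ = 160 × 0.0644 × cos(-31.0°) = 8.83 W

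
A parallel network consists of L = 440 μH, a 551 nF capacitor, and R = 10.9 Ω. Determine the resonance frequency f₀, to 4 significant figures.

10.22 kHz

ω₀ = 1/√(LC) = 1/√(0.00044 × 5.51e-07) = 64220 rad/s
f₀ = ω₀/(2π) = 10.22 kHz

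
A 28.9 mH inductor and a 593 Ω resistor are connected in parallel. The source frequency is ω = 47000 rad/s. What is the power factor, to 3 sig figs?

0.916

X_L = ωL = 1360 Ω
Parallel: admittances add. Y = 1/R + 1/(jωL)
Y = (0.00169 − j0.000736) S
|Y| = 0.00184 S → |Z| = 1/|Y| = 543 Ω, ∠Z = −∠Y = 23.6°
cos φ = cos(23.6°) = 0.916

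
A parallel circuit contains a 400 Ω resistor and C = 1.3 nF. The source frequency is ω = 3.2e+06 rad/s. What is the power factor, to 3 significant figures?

0.515

X_C = 1/(ωC) = 240 Ω
Parallel: admittances add. Y = 1/R + jωC
Y = (0.00250 + j0.00416) S
|Y| = 0.00485 S → |Z| = 1/|Y| = 206 Ω, ∠Z = −∠Y = -59.0°
cos φ = cos(-59.0°) = 0.515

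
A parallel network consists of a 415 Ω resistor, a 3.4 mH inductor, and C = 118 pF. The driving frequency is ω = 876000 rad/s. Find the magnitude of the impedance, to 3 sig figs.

413 Ω

X_L = ωL = 2980 Ω
X_C = 1/(ωC) = 9670 Ω
Parallel: admittances add. Y = 1/R + 1/(jωL) + jωC
Y = (0.00241 − j0.000232) S
|Y| = 0.00242 S → |Z| = 1/|Y| = 413 Ω, ∠Z = −∠Y = 5.51°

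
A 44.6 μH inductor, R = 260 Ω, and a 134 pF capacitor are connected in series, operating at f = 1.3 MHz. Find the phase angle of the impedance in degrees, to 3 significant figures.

ω = 2πf = 8.168e+06 rad/s
X_L = ωL = 364 Ω
X_C = 1/(ωC) = 914 Ω
Net reactance X = X_L − X_C = -549 Ω
Z = 260 − j549 Ω
|Z| = √(260² + 549²) = 608 Ω
∠Z = arctan(-549/260) = -64.7°

-64.7°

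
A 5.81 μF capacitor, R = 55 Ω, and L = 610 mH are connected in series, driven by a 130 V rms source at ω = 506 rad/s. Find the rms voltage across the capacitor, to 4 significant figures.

X_L = ωL = 308.7 Ω
X_C = 1/(ωC) = 340.2 Ω
Net reactance X = X_L − X_C = -31.49 Ω
Z = 55.00 − j31.49 Ω
|Z| = √(55.00² + 31.49²) = 63.38 Ω
I = V/|Z| = 2.051 A
V_C = I·|Z_C| = 2.051 × 340.2 = 697.7 V

697.7 V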